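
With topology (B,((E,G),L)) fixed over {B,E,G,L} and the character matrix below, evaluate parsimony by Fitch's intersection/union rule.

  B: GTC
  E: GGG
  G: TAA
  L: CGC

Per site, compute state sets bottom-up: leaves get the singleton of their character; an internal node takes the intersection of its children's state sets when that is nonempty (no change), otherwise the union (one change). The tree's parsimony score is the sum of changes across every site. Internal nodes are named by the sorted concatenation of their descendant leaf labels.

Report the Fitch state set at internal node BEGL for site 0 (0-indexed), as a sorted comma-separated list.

[col 0] EG: children E:{G}, G:{T} ∪→ {G,T}; cost 1
[col 0] EGL: children EG:{G,T}, L:{C} ∪→ {C,G,T}; cost 1
[col 0] BEGL: children B:{G}, EGL:{C,G,T} ∩→ {G}; cost 0
[col 1] EG: children E:{G}, G:{A} ∪→ {A,G}; cost 1
[col 1] EGL: children EG:{A,G}, L:{G} ∩→ {G}; cost 0
[col 1] BEGL: children B:{T}, EGL:{G} ∪→ {G,T}; cost 1
[col 2] EG: children E:{G}, G:{A} ∪→ {A,G}; cost 1
[col 2] EGL: children EG:{A,G}, L:{C} ∪→ {A,C,G}; cost 1
[col 2] BEGL: children B:{C}, EGL:{A,C,G} ∩→ {C}; cost 0
per-site changes: [2, 2, 2]; total = 6

G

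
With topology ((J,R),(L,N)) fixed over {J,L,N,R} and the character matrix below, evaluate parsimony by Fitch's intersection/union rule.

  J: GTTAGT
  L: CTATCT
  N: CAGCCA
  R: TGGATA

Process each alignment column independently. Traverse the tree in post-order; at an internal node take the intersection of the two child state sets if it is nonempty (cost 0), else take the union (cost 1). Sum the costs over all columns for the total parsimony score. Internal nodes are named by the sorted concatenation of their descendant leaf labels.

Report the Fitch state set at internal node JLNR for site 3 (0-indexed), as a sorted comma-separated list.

[col 0] JR: children J:{G}, R:{T} ∪→ {G,T}; cost 1
[col 0] LN: children L:{C}, N:{C} ∩→ {C}; cost 0
[col 0] JLNR: children JR:{G,T}, LN:{C} ∪→ {C,G,T}; cost 1
[col 1] JR: children J:{T}, R:{G} ∪→ {G,T}; cost 1
[col 1] LN: children L:{T}, N:{A} ∪→ {A,T}; cost 1
[col 1] JLNR: children JR:{G,T}, LN:{A,T} ∩→ {T}; cost 0
[col 2] JR: children J:{T}, R:{G} ∪→ {G,T}; cost 1
[col 2] LN: children L:{A}, N:{G} ∪→ {A,G}; cost 1
[col 2] JLNR: children JR:{G,T}, LN:{A,G} ∩→ {G}; cost 0
[col 3] JR: children J:{A}, R:{A} ∩→ {A}; cost 0
[col 3] LN: children L:{T}, N:{C} ∪→ {C,T}; cost 1
[col 3] JLNR: children JR:{A}, LN:{C,T} ∪→ {A,C,T}; cost 1
[col 4] JR: children J:{G}, R:{T} ∪→ {G,T}; cost 1
[col 4] LN: children L:{C}, N:{C} ∩→ {C}; cost 0
[col 4] JLNR: children JR:{G,T}, LN:{C} ∪→ {C,G,T}; cost 1
[col 5] JR: children J:{T}, R:{A} ∪→ {A,T}; cost 1
[col 5] LN: children L:{T}, N:{A} ∪→ {A,T}; cost 1
[col 5] JLNR: children JR:{A,T}, LN:{A,T} ∩→ {A,T}; cost 0
per-site changes: [2, 2, 2, 2, 2, 2]; total = 12

A,C,T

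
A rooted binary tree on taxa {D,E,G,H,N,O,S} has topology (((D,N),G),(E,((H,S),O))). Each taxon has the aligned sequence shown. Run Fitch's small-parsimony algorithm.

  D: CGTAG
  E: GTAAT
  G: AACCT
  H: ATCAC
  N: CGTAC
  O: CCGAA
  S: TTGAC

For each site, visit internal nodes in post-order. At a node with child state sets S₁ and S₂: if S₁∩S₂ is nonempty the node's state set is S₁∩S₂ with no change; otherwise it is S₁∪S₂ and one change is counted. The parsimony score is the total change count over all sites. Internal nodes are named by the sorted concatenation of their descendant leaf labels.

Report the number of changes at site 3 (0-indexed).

1

DN@0: {C} ∩ {C} = {C} (intersection, +0)
DGN@0: {C} ∪ {A} = {A,C} (union, +1)
HS@0: {A} ∪ {T} = {A,T} (union, +1)
HOS@0: {A,T} ∪ {C} = {A,C,T} (union, +1)
EHOS@0: {G} ∪ {A,C,T} = {A,C,G,T} (union, +1)
DEGHNOS@0: {A,C} ∩ {A,C,G,T} = {A,C} (intersection, +0)
DN@1: {G} ∩ {G} = {G} (intersection, +0)
DGN@1: {G} ∪ {A} = {A,G} (union, +1)
HS@1: {T} ∩ {T} = {T} (intersection, +0)
HOS@1: {T} ∪ {C} = {C,T} (union, +1)
EHOS@1: {T} ∩ {C,T} = {T} (intersection, +0)
DEGHNOS@1: {A,G} ∪ {T} = {A,G,T} (union, +1)
DN@2: {T} ∩ {T} = {T} (intersection, +0)
DGN@2: {T} ∪ {C} = {C,T} (union, +1)
HS@2: {C} ∪ {G} = {C,G} (union, +1)
HOS@2: {C,G} ∩ {G} = {G} (intersection, +0)
EHOS@2: {A} ∪ {G} = {A,G} (union, +1)
DEGHNOS@2: {C,T} ∪ {A,G} = {A,C,G,T} (union, +1)
DN@3: {A} ∩ {A} = {A} (intersection, +0)
DGN@3: {A} ∪ {C} = {A,C} (union, +1)
HS@3: {A} ∩ {A} = {A} (intersection, +0)
HOS@3: {A} ∩ {A} = {A} (intersection, +0)
EHOS@3: {A} ∩ {A} = {A} (intersection, +0)
DEGHNOS@3: {A,C} ∩ {A} = {A} (intersection, +0)
DN@4: {G} ∪ {C} = {C,G} (union, +1)
DGN@4: {C,G} ∪ {T} = {C,G,T} (union, +1)
HS@4: {C} ∩ {C} = {C} (intersection, +0)
HOS@4: {C} ∪ {A} = {A,C} (union, +1)
EHOS@4: {T} ∪ {A,C} = {A,C,T} (union, +1)
DEGHNOS@4: {C,G,T} ∩ {A,C,T} = {C,T} (intersection, +0)
per-site changes: [4, 3, 4, 1, 4]; total = 16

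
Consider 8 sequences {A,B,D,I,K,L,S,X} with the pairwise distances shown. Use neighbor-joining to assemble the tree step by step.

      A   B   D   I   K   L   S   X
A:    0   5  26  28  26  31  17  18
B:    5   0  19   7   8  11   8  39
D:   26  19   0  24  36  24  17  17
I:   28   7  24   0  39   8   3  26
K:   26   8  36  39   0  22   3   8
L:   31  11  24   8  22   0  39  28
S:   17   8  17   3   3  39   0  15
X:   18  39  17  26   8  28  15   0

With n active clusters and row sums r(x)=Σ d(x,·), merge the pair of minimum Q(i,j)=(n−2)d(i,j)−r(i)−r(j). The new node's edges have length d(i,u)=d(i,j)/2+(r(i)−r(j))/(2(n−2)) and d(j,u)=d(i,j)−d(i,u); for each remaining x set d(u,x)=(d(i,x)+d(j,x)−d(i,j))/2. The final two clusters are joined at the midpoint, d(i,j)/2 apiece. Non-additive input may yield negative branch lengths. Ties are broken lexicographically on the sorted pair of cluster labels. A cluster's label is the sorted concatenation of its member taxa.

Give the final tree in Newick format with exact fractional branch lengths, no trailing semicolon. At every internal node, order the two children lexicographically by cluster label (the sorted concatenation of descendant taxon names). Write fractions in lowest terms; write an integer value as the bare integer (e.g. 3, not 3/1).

step 1: merge (I,L) at d=8, Q=-250; branch lengths I→5/3, L→19/3; new cluster IL
  updated: d(A,IL)=51/2, d(B,IL)=5, d(D,IL)=20, d(IL,K)=53/2, d(IL,S)=17, d(IL,X)=23
step 2: merge (K,X) at d=8, Q=-375/2; branch lengths K→11/4, X→21/4; new cluster KX
  updated: d(A,KX)=18, d(B,KX)=39/2, d(D,KX)=45/2, d(IL,KX)=83/4, d(KX,S)=5
step 3: merge (KX,S) at d=5, Q=-519/4; branch lengths KX→167/32, S→-7/32; new cluster KSX
  updated: d(A,KSX)=15, d(B,KSX)=45/4, d(D,KSX)=69/4, d(IL,KSX)=131/8
step 4: merge (A,B) at d=5, Q=-387/4; branch lengths A→185/24, B→-65/24; new cluster AB
  updated: d(AB,D)=20, d(AB,IL)=51/4, d(AB,KSX)=85/8
step 5: merge (AB,IL) at d=51/4, Q=-67; branch lengths AB→79/16, IL→125/16; new cluster ABIL
  updated: d(ABIL,D)=109/8, d(ABIL,KSX)=57/8
step 6: merge (ABIL,D) at d=109/8, Q=-38; branch lengths ABIL→7/4, D→95/8; new cluster ABDIL
  updated: d(ABDIL,KSX)=43/8
step 7: merge (ABDIL,KSX) at d=43/8; branch lengths ABDIL→43/16, KSX→43/16; new cluster ABDIKLSX
final tree: ((((A:185/24,B:-65/24):79/16,(I:5/3,L:19/3):125/16):7/4,D:95/8):43/16,((K:11/4,X:21/4):167/32,S:-7/32):43/16)
total length: 231/4

((((A:185/24,B:-65/24):79/16,(I:5/3,L:19/3):125/16):7/4,D:95/8):43/16,((K:11/4,X:21/4):167/32,S:-7/32):43/16)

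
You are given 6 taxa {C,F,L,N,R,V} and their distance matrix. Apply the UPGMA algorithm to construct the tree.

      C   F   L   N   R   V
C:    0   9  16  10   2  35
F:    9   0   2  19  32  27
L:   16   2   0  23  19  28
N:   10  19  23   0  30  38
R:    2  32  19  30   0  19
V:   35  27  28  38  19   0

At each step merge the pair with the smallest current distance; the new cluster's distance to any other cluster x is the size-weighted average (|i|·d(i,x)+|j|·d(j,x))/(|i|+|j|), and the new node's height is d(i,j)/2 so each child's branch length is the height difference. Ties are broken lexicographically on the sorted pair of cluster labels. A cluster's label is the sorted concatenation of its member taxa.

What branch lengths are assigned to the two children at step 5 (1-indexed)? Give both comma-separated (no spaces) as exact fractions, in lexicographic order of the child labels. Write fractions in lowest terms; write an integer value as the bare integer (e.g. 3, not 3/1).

iteration 1: select C,R (d=2); attach at lengths (1, 1); label the merged cluster CR
  updated: d(CR,F)=41/2, d(CR,L)=35/2, d(CR,N)=20, d(CR,V)=27
iteration 2: select F,L (d=2); attach at lengths (1, 1); label the merged cluster FL
  updated: d(CR,FL)=19, d(FL,N)=21, d(FL,V)=55/2
iteration 3: select CR,FL (d=19); attach at lengths (17/2, 17/2); label the merged cluster CFLR
  updated: d(CFLR,N)=41/2, d(CFLR,V)=109/4
iteration 4: select CFLR,N (d=41/2); attach at lengths (3/4, 41/4); label the merged cluster CFLNR
  updated: d(CFLNR,V)=147/5
iteration 5: select CFLNR,V (d=147/5); attach at lengths (89/20, 147/10); label the merged cluster CFLNRV
final tree: ((((C:1,R:1):17/2,(F:1,L:1):17/2):3/4,N:41/4):89/20,V:147/10)
total length: 1023/20

89/20,147/10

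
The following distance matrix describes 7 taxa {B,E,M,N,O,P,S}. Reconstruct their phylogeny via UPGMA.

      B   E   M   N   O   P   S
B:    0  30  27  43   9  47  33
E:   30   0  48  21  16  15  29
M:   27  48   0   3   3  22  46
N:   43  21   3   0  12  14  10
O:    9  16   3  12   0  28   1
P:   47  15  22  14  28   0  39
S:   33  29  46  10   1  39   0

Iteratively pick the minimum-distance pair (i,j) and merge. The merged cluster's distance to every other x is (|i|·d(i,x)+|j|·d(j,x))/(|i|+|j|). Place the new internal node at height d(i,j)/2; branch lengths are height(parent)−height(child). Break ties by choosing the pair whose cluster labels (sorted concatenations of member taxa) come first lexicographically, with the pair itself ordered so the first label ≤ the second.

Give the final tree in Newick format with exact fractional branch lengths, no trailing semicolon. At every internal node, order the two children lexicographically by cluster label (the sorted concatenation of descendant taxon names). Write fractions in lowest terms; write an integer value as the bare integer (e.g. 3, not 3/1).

(B:63/4,((E:15/2,P:15/2):97/16,((M:3/2,N:3/2):59/8,(O:1/2,S:1/2):67/8):75/16):35/16)

step 1: merge (O,S) at d=1; branch lengths O→1/2, S→1/2; new cluster OS
  updated: d(B,OS)=21, d(E,OS)=45/2, d(M,OS)=49/2, d(N,OS)=11, d(OS,P)=67/2
step 2: merge (M,N) at d=3; branch lengths M→3/2, N→3/2; new cluster MN
  updated: d(B,MN)=35, d(E,MN)=69/2, d(MN,OS)=71/4, d(MN,P)=18
step 3: merge (E,P) at d=15; branch lengths E→15/2, P→15/2; new cluster EP
  updated: d(B,EP)=77/2, d(EP,MN)=105/4, d(EP,OS)=28
step 4: merge (MN,OS) at d=71/4; branch lengths MN→59/8, OS→67/8; new cluster MNOS
  updated: d(B,MNOS)=28, d(EP,MNOS)=217/8
step 5: merge (EP,MNOS) at d=217/8; branch lengths EP→97/16, MNOS→75/16; new cluster EMNOPS
  updated: d(B,EMNOPS)=63/2
step 6: merge (B,EMNOPS) at d=63/2; branch lengths B→63/4, EMNOPS→35/16; new cluster BEMNOPS
final tree: (B:63/4,((E:15/2,P:15/2):97/16,((M:3/2,N:3/2):59/8,(O:1/2,S:1/2):67/8):75/16):35/16)
total length: 1015/16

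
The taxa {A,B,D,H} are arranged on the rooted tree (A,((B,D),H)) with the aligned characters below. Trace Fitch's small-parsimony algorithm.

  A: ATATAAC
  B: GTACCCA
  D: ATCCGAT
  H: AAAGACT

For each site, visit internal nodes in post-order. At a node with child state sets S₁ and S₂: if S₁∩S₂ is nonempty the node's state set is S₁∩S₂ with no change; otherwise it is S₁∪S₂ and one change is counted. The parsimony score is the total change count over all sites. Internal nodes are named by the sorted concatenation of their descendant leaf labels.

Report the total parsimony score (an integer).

site 0, node BD: B={G} ∪ D={A} → {A,G} (+1)
site 0, node BDH: BD={A,G} ∩ H={A} → {A} (+0)
site 0, node ABDH: A={A} ∩ BDH={A} → {A} (+0)
site 1, node BD: B={T} ∩ D={T} → {T} (+0)
site 1, node BDH: BD={T} ∪ H={A} → {A,T} (+1)
site 1, node ABDH: A={T} ∩ BDH={A,T} → {T} (+0)
site 2, node BD: B={A} ∪ D={C} → {A,C} (+1)
site 2, node BDH: BD={A,C} ∩ H={A} → {A} (+0)
site 2, node ABDH: A={A} ∩ BDH={A} → {A} (+0)
site 3, node BD: B={C} ∩ D={C} → {C} (+0)
site 3, node BDH: BD={C} ∪ H={G} → {C,G} (+1)
site 3, node ABDH: A={T} ∪ BDH={C,G} → {C,G,T} (+1)
site 4, node BD: B={C} ∪ D={G} → {C,G} (+1)
site 4, node BDH: BD={C,G} ∪ H={A} → {A,C,G} (+1)
site 4, node ABDH: A={A} ∩ BDH={A,C,G} → {A} (+0)
site 5, node BD: B={C} ∪ D={A} → {A,C} (+1)
site 5, node BDH: BD={A,C} ∩ H={C} → {C} (+0)
site 5, node ABDH: A={A} ∪ BDH={C} → {A,C} (+1)
site 6, node BD: B={A} ∪ D={T} → {A,T} (+1)
site 6, node BDH: BD={A,T} ∩ H={T} → {T} (+0)
site 6, node ABDH: A={C} ∪ BDH={T} → {C,T} (+1)
per-site changes: [1, 1, 1, 2, 2, 2, 2]; total = 11

11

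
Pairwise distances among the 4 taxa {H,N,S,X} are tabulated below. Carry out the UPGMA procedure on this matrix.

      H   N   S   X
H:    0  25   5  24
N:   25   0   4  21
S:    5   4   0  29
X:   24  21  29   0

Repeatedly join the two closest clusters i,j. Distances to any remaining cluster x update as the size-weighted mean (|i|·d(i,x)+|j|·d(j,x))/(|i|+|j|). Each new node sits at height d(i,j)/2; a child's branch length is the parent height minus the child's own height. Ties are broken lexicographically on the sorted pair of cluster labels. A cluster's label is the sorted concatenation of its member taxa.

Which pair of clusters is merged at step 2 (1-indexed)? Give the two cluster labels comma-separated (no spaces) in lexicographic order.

1. join N+S (d=4) ⇒ NS; edges |N|=2, |S|=2
  updated: d(H,NS)=15, d(NS,X)=25
2. join H+NS (d=15) ⇒ HNS; edges |H|=15/2, |NS|=11/2
  updated: d(HNS,X)=74/3
3. join HNS+X (d=74/3) ⇒ HNSX; edges |HNS|=29/6, |X|=37/3
final tree: ((H:15/2,(N:2,S:2):11/2):29/6,X:37/3)
total length: 205/6

H,NS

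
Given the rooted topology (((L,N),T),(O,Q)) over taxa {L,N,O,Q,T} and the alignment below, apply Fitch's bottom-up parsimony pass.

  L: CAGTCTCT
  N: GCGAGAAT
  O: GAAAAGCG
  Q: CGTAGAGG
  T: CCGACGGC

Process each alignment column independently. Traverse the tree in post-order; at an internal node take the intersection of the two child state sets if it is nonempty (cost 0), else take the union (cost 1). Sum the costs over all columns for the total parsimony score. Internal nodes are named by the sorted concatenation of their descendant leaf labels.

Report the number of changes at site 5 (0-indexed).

[col 0] LN: children L:{C}, N:{G} ∪→ {C,G}; cost 1
[col 0] LNT: children LN:{C,G}, T:{C} ∩→ {C}; cost 0
[col 0] OQ: children O:{G}, Q:{C} ∪→ {C,G}; cost 1
[col 0] LNOQT: children LNT:{C}, OQ:{C,G} ∩→ {C}; cost 0
[col 1] LN: children L:{A}, N:{C} ∪→ {A,C}; cost 1
[col 1] LNT: children LN:{A,C}, T:{C} ∩→ {C}; cost 0
[col 1] OQ: children O:{A}, Q:{G} ∪→ {A,G}; cost 1
[col 1] LNOQT: children LNT:{C}, OQ:{A,G} ∪→ {A,C,G}; cost 1
[col 2] LN: children L:{G}, N:{G} ∩→ {G}; cost 0
[col 2] LNT: children LN:{G}, T:{G} ∩→ {G}; cost 0
[col 2] OQ: children O:{A}, Q:{T} ∪→ {A,T}; cost 1
[col 2] LNOQT: children LNT:{G}, OQ:{A,T} ∪→ {A,G,T}; cost 1
[col 3] LN: children L:{T}, N:{A} ∪→ {A,T}; cost 1
[col 3] LNT: children LN:{A,T}, T:{A} ∩→ {A}; cost 0
[col 3] OQ: children O:{A}, Q:{A} ∩→ {A}; cost 0
[col 3] LNOQT: children LNT:{A}, OQ:{A} ∩→ {A}; cost 0
[col 4] LN: children L:{C}, N:{G} ∪→ {C,G}; cost 1
[col 4] LNT: children LN:{C,G}, T:{C} ∩→ {C}; cost 0
[col 4] OQ: children O:{A}, Q:{G} ∪→ {A,G}; cost 1
[col 4] LNOQT: children LNT:{C}, OQ:{A,G} ∪→ {A,C,G}; cost 1
[col 5] LN: children L:{T}, N:{A} ∪→ {A,T}; cost 1
[col 5] LNT: children LN:{A,T}, T:{G} ∪→ {A,G,T}; cost 1
[col 5] OQ: children O:{G}, Q:{A} ∪→ {A,G}; cost 1
[col 5] LNOQT: children LNT:{A,G,T}, OQ:{A,G} ∩→ {A,G}; cost 0
[col 6] LN: children L:{C}, N:{A} ∪→ {A,C}; cost 1
[col 6] LNT: children LN:{A,C}, T:{G} ∪→ {A,C,G}; cost 1
[col 6] OQ: children O:{C}, Q:{G} ∪→ {C,G}; cost 1
[col 6] LNOQT: children LNT:{A,C,G}, OQ:{C,G} ∩→ {C,G}; cost 0
[col 7] LN: children L:{T}, N:{T} ∩→ {T}; cost 0
[col 7] LNT: children LN:{T}, T:{C} ∪→ {C,T}; cost 1
[col 7] OQ: children O:{G}, Q:{G} ∩→ {G}; cost 0
[col 7] LNOQT: children LNT:{C,T}, OQ:{G} ∪→ {C,G,T}; cost 1
per-site changes: [2, 3, 2, 1, 3, 3, 3, 2]; total = 19

3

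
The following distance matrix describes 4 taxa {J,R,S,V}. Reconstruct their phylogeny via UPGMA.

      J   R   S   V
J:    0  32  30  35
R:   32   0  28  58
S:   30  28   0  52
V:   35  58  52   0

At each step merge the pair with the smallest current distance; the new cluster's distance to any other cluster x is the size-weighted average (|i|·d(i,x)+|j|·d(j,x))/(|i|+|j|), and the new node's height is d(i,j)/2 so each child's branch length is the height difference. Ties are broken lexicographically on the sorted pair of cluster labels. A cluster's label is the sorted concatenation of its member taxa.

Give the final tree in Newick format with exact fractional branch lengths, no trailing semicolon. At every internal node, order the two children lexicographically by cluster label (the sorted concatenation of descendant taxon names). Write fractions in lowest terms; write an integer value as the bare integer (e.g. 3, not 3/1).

((J:31/2,(R:14,S:14):3/2):26/3,V:145/6)

iteration 1: select R,S (d=28); attach at lengths (14, 14); label the merged cluster RS
  updated: d(J,RS)=31, d(RS,V)=55
iteration 2: select J,RS (d=31); attach at lengths (31/2, 3/2); label the merged cluster JRS
  updated: d(JRS,V)=145/3
iteration 3: select JRS,V (d=145/3); attach at lengths (26/3, 145/6); label the merged cluster JRSV
final tree: ((J:31/2,(R:14,S:14):3/2):26/3,V:145/6)
total length: 467/6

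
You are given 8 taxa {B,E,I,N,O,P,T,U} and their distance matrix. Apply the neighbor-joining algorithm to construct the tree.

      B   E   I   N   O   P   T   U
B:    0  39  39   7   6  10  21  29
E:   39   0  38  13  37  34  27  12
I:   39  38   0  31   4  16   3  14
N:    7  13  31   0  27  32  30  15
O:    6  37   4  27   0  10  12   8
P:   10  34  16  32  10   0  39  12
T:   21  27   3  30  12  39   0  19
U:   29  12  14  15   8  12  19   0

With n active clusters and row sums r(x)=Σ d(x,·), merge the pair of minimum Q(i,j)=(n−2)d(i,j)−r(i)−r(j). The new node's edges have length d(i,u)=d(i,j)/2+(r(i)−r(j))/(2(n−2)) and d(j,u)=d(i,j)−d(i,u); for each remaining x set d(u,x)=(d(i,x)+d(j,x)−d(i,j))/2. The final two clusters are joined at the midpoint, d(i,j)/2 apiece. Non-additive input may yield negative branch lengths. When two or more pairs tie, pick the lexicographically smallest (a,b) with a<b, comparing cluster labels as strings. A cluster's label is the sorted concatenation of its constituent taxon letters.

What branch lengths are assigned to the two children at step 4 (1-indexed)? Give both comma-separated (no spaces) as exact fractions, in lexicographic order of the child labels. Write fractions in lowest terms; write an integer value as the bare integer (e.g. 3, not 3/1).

iteration 1: select I,T (d=3, Q=-278); attach at lengths (1, 2); label the merged cluster IT
  updated: d(B,IT)=57/2, d(E,IT)=31, d(IT,N)=29, d(IT,O)=13/2, d(IT,P)=26, d(IT,U)=15
iteration 2: select E,N (d=13, Q=-224); attach at lengths (54/5, 11/5); label the merged cluster EN
  updated: d(B,EN)=33/2, d(EN,IT)=47/2, d(EN,O)=51/2, d(EN,P)=53/2, d(EN,U)=7
iteration 3: select EN,U (d=7, Q=-142); attach at lengths (7, 0); label the merged cluster ENU
  updated: d(B,ENU)=77/4, d(ENU,IT)=63/4, d(ENU,O)=53/4, d(ENU,P)=63/4
iteration 4: select B,P (d=10, Q=-191/2); attach at lengths (16/3, 14/3); label the merged cluster BP
  updated: d(BP,ENU)=25/2, d(BP,IT)=89/4, d(BP,O)=3
iteration 5: select BP,O (d=3, Q=-109/2); attach at lengths (21/4, -9/4); label the merged cluster BOP
  updated: d(BOP,ENU)=91/8, d(BOP,IT)=103/8
iteration 6: select BOP,ENU (d=91/8, Q=-40); attach at lengths (17/4, 57/8); label the merged cluster BENOPU
  updated: d(BENOPU,IT)=69/8
iteration 7: select BENOPU,IT (d=69/8); attach at lengths (69/16, 69/16); label the merged cluster BEINOPTU
final tree: ((((B:16/3,P:14/3):21/4,O:-9/4):17/4,((E:54/5,N:11/5):7,U:0):57/8):69/16,(I:1,T:2):69/16)
total length: 56

16/3,14/3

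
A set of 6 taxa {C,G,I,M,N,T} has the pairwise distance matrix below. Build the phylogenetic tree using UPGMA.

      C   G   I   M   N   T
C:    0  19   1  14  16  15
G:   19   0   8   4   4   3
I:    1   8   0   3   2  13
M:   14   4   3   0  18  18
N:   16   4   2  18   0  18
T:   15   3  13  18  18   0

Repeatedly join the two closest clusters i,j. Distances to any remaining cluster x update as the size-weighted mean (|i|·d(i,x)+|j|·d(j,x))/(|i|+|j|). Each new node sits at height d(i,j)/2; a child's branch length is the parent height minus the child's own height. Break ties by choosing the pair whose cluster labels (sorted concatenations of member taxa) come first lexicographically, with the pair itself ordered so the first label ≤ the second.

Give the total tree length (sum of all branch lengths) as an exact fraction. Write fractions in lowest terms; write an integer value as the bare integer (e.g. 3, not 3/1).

1. join C+I (d=1) ⇒ CI; edges |C|=1/2, |I|=1/2
  updated: d(CI,G)=27/2, d(CI,M)=17/2, d(CI,N)=9, d(CI,T)=14
2. join G+T (d=3) ⇒ GT; edges |G|=3/2, |T|=3/2
  updated: d(CI,GT)=55/4, d(GT,M)=11, d(GT,N)=11
3. join CI+M (d=17/2) ⇒ CIM; edges |CI|=15/4, |M|=17/4
  updated: d(CIM,GT)=77/6, d(CIM,N)=12
4. join GT+N (d=11) ⇒ GNT; edges |GT|=4, |N|=11/2
  updated: d(CIM,GNT)=113/9
5. join CIM+GNT (d=113/9) ⇒ CGIMNT; edges |CIM|=73/36, |GNT|=7/9
final tree: (((C:1/2,I:1/2):15/4,M:17/4):73/36,((G:3/2,T:3/2):4,N:11/2):7/9)
total length: 875/36

875/36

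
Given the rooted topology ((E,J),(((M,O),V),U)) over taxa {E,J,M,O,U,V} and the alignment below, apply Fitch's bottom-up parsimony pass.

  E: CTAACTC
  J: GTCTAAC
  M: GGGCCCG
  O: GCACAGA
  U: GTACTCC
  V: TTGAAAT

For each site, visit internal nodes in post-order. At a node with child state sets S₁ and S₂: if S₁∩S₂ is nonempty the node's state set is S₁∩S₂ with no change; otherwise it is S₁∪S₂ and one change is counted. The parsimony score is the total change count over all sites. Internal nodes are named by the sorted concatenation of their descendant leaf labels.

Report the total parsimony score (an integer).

20

EJ@0: {C} ∪ {G} = {C,G} (union, +1)
MO@0: {G} ∩ {G} = {G} (intersection, +0)
MOV@0: {G} ∪ {T} = {G,T} (union, +1)
MOUV@0: {G,T} ∩ {G} = {G} (intersection, +0)
EJMOUV@0: {C,G} ∩ {G} = {G} (intersection, +0)
EJ@1: {T} ∩ {T} = {T} (intersection, +0)
MO@1: {G} ∪ {C} = {C,G} (union, +1)
MOV@1: {C,G} ∪ {T} = {C,G,T} (union, +1)
MOUV@1: {C,G,T} ∩ {T} = {T} (intersection, +0)
EJMOUV@1: {T} ∩ {T} = {T} (intersection, +0)
EJ@2: {A} ∪ {C} = {A,C} (union, +1)
MO@2: {G} ∪ {A} = {A,G} (union, +1)
MOV@2: {A,G} ∩ {G} = {G} (intersection, +0)
MOUV@2: {G} ∪ {A} = {A,G} (union, +1)
EJMOUV@2: {A,C} ∩ {A,G} = {A} (intersection, +0)
EJ@3: {A} ∪ {T} = {A,T} (union, +1)
MO@3: {C} ∩ {C} = {C} (intersection, +0)
MOV@3: {C} ∪ {A} = {A,C} (union, +1)
MOUV@3: {A,C} ∩ {C} = {C} (intersection, +0)
EJMOUV@3: {A,T} ∪ {C} = {A,C,T} (union, +1)
EJ@4: {C} ∪ {A} = {A,C} (union, +1)
MO@4: {C} ∪ {A} = {A,C} (union, +1)
MOV@4: {A,C} ∩ {A} = {A} (intersection, +0)
MOUV@4: {A} ∪ {T} = {A,T} (union, +1)
EJMOUV@4: {A,C} ∩ {A,T} = {A} (intersection, +0)
EJ@5: {T} ∪ {A} = {A,T} (union, +1)
MO@5: {C} ∪ {G} = {C,G} (union, +1)
MOV@5: {C,G} ∪ {A} = {A,C,G} (union, +1)
MOUV@5: {A,C,G} ∩ {C} = {C} (intersection, +0)
EJMOUV@5: {A,T} ∪ {C} = {A,C,T} (union, +1)
EJ@6: {C} ∩ {C} = {C} (intersection, +0)
MO@6: {G} ∪ {A} = {A,G} (union, +1)
MOV@6: {A,G} ∪ {T} = {A,G,T} (union, +1)
MOUV@6: {A,G,T} ∪ {C} = {A,C,G,T} (union, +1)
EJMOUV@6: {C} ∩ {A,C,G,T} = {C} (intersection, +0)
per-site changes: [2, 2, 3, 3, 3, 4, 3]; total = 20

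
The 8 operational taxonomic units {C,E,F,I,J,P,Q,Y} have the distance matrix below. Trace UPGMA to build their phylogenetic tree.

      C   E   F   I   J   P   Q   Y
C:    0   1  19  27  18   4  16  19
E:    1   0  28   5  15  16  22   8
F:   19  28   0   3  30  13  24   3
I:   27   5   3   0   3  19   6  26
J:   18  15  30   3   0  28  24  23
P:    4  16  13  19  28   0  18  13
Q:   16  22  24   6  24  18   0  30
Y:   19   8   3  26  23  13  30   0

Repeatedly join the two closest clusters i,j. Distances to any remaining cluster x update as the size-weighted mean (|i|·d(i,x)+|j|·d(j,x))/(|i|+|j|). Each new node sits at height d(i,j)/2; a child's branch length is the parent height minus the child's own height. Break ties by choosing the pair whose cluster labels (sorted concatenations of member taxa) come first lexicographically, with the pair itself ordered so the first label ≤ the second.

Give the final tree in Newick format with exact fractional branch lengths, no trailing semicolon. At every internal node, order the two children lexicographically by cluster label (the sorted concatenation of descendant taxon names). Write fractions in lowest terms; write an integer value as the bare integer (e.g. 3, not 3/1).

(((((C:1/2,E:1/2):9/2,P:5):5/3,Y:20/3):11/4,((F:3/2,I:3/2):6,Q:15/2):23/12):55/84,J:141/14)

1. join C+E (d=1) ⇒ CE; edges |C|=1/2, |E|=1/2
  updated: d(CE,F)=47/2, d(CE,I)=16, d(CE,J)=33/2, d(CE,P)=10, d(CE,Q)=19, d(CE,Y)=27/2
2. join F+I (d=3) ⇒ FI; edges |F|=3/2, |I|=3/2
  updated: d(CE,FI)=79/4, d(FI,J)=33/2, d(FI,P)=16, d(FI,Q)=15, d(FI,Y)=29/2
3. join CE+P (d=10) ⇒ CEP; edges |CE|=9/2, |P|=5
  updated: d(CEP,FI)=37/2, d(CEP,J)=61/3, d(CEP,Q)=56/3, d(CEP,Y)=40/3
4. join CEP+Y (d=40/3) ⇒ CEPY; edges |CEP|=5/3, |Y|=20/3
  updated: d(CEPY,FI)=35/2, d(CEPY,J)=21, d(CEPY,Q)=43/2
5. join FI+Q (d=15) ⇒ FIQ; edges |FI|=6, |Q|=15/2
  updated: d(CEPY,FIQ)=113/6, d(FIQ,J)=19
6. join CEPY+FIQ (d=113/6) ⇒ CEFIPQY; edges |CEPY|=11/4, |FIQ|=23/12
  updated: d(CEFIPQY,J)=141/7
7. join CEFIPQY+J (d=141/7) ⇒ CEFIJPQY; edges |CEFIPQY|=55/84, |J|=141/14
final tree: (((((C:1/2,E:1/2):9/2,P:5):5/3,Y:20/3):11/4,((F:3/2,I:3/2):6,Q:15/2):23/12):55/84,J:141/14)
total length: 4261/84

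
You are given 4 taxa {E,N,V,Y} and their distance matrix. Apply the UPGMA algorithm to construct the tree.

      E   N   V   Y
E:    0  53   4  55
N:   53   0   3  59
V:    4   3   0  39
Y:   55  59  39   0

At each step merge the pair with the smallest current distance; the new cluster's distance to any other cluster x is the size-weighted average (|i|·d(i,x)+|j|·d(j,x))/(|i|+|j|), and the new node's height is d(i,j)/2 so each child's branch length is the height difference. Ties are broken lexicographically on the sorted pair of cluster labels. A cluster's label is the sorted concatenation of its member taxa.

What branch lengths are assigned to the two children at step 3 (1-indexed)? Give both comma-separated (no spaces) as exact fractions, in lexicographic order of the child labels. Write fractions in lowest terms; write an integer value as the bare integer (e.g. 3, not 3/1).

step 1: merge (N,V) at d=3; branch lengths N→3/2, V→3/2; new cluster NV
  updated: d(E,NV)=57/2, d(NV,Y)=49
step 2: merge (E,NV) at d=57/2; branch lengths E→57/4, NV→51/4; new cluster ENV
  updated: d(ENV,Y)=51
step 3: merge (ENV,Y) at d=51; branch lengths ENV→45/4, Y→51/2; new cluster ENVY
final tree: ((E:57/4,(N:3/2,V:3/2):51/4):45/4,Y:51/2)
total length: 267/4

45/4,51/2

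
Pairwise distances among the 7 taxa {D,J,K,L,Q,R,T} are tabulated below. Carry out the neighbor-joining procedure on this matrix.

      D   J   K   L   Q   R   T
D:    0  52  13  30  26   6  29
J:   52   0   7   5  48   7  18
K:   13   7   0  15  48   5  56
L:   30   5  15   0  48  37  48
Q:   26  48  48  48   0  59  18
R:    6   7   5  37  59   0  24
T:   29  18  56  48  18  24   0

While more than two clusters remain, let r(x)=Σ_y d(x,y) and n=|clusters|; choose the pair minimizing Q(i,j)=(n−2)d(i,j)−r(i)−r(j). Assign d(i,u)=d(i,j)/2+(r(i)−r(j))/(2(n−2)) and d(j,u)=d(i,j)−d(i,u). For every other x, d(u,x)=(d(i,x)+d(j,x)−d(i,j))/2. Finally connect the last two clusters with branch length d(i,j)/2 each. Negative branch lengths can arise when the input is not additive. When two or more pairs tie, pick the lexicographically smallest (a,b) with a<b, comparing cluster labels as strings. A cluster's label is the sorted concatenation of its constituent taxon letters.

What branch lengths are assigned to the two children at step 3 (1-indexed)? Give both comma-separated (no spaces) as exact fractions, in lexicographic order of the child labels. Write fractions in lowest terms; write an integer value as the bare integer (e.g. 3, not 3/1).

step 1: merge (Q,T) at d=18, Q=-350; branch lengths Q→72/5, T→18/5; new cluster QT
  updated: d(D,QT)=37/2, d(J,QT)=24, d(K,QT)=43, d(L,QT)=39, d(QT,R)=65/2
step 2: merge (D,QT) at d=37/2, Q=-405/2; branch lengths D→73/16, QT→223/16; new cluster DQT
  updated: d(DQT,J)=115/4, d(DQT,K)=75/4, d(DQT,L)=101/4, d(DQT,R)=10
step 3: merge (J,L) at d=5, Q=-115; branch lengths J→-13/4, L→33/4; new cluster JL
  updated: d(DQT,JL)=49/2, d(JL,K)=17/2, d(JL,R)=39/2
step 4: merge (DQT,R) at d=10, Q=-271/4; branch lengths DQT→155/16, R→5/16; new cluster DQRT
  updated: d(DQRT,JL)=17, d(DQRT,K)=55/8
step 5: merge (DQRT,JL) at d=17, Q=-259/8; branch lengths DQRT→123/16, JL→149/16; new cluster DJLQRT
  updated: d(DJLQRT,K)=-13/16
step 6: merge (DJLQRT,K) at d=-13/16; branch lengths DJLQRT→-13/32, K→-13/32; new cluster DJKLQRT
final tree: ((((D:73/16,(Q:72/5,T:18/5):223/16):155/16,R:5/16):123/16,(J:-13/4,L:33/4):149/16):-13/32,K:-13/32)
total length: 1083/16

-13/4,33/4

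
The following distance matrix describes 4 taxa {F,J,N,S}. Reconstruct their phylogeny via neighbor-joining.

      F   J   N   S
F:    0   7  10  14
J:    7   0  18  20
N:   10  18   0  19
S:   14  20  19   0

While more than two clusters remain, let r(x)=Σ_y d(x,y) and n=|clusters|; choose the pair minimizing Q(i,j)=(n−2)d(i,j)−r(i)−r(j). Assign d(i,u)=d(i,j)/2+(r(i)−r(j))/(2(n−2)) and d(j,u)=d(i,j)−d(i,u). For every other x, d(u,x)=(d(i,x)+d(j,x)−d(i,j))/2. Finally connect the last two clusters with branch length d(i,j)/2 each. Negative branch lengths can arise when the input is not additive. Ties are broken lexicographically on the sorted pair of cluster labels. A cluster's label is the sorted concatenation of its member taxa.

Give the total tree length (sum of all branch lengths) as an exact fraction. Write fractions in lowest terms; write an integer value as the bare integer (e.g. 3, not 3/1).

step 1: merge (F,J) at d=7, Q=-62; branch lengths F→0, J→7; new cluster FJ
  updated: d(FJ,N)=21/2, d(FJ,S)=27/2
step 2: merge (FJ,N) at d=21/2, Q=-43; branch lengths FJ→5/2, N→8; new cluster FJN
  updated: d(FJN,S)=11
step 3: merge (FJN,S) at d=11; branch lengths FJN→11/2, S→11/2; new cluster FJNS
final tree: (((F:0,J:7):5/2,N:8):11/2,S:11/2)
total length: 57/2

57/2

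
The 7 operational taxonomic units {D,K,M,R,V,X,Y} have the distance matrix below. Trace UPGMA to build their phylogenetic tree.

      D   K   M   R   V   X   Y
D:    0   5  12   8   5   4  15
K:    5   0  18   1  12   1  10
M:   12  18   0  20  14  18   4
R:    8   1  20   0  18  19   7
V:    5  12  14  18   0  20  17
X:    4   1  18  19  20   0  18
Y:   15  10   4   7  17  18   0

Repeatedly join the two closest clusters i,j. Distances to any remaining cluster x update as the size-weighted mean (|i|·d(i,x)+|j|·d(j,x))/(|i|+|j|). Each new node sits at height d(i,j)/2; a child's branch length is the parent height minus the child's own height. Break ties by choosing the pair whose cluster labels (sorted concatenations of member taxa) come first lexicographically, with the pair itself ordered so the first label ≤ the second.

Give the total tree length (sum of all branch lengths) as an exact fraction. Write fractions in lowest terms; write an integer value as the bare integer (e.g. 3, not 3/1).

152/5

1. join K+R (d=1) ⇒ KR; edges |K|=1/2, |R|=1/2
  updated: d(D,KR)=13/2, d(KR,M)=19, d(KR,V)=15, d(KR,X)=10, d(KR,Y)=17/2
2. join D+X (d=4) ⇒ DX; edges |D|=2, |X|=2
  updated: d(DX,KR)=33/4, d(DX,M)=15, d(DX,V)=25/2, d(DX,Y)=33/2
3. join M+Y (d=4) ⇒ MY; edges |M|=2, |Y|=2
  updated: d(DX,MY)=63/4, d(KR,MY)=55/4, d(MY,V)=31/2
4. join DX+KR (d=33/4) ⇒ DKRX; edges |DX|=17/8, |KR|=29/8
  updated: d(DKRX,MY)=59/4, d(DKRX,V)=55/4
5. join DKRX+V (d=55/4) ⇒ DKRVX; edges |DKRX|=11/4, |V|=55/8
  updated: d(DKRVX,MY)=149/10
6. join DKRVX+MY (d=149/10) ⇒ DKMRVXY; edges |DKRVX|=23/40, |MY|=109/20
final tree: ((((D:2,X:2):17/8,(K:1/2,R:1/2):29/8):11/4,V:55/8):23/40,(M:2,Y:2):109/20)
total length: 152/5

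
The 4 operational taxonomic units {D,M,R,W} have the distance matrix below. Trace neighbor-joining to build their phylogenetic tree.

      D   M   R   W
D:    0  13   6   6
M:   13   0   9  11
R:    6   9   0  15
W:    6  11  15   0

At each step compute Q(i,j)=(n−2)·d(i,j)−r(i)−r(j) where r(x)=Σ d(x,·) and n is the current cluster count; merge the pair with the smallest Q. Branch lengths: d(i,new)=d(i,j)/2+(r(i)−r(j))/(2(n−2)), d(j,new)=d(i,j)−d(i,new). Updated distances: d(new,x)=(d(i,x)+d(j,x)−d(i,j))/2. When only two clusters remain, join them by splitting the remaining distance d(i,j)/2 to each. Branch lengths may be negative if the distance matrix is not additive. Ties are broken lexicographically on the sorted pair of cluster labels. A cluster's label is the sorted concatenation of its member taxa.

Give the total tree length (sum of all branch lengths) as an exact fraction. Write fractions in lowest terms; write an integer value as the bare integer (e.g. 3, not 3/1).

75/4

iteration 1: select D,W (d=6, Q=-45); attach at lengths (5/4, 19/4); label the merged cluster DW
  updated: d(DW,M)=9, d(DW,R)=15/2
iteration 2: select DW,M (d=9, Q=-51/2); attach at lengths (15/4, 21/4); label the merged cluster DMW
  updated: d(DMW,R)=15/4
iteration 3: select DMW,R (d=15/4); attach at lengths (15/8, 15/8); label the merged cluster DMRW
final tree: (((D:5/4,W:19/4):15/4,M:21/4):15/8,R:15/8)
total length: 75/4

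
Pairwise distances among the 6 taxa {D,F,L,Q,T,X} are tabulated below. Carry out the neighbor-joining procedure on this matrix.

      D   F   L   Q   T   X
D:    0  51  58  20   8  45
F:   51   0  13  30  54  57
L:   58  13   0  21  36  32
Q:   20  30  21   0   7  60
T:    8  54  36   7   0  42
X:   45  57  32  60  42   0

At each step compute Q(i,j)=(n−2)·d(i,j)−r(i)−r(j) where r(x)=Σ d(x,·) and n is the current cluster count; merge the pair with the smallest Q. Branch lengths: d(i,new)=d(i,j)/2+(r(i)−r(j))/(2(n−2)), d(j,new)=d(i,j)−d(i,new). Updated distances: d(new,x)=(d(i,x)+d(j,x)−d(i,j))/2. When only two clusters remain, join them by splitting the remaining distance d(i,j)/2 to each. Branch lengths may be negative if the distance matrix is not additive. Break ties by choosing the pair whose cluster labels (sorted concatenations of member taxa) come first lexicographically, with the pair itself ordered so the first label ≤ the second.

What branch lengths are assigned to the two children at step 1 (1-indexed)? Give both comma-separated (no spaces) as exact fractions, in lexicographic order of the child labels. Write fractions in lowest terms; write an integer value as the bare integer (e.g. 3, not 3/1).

97/8,7/8

1. join F+L (d=13, Q=-313) ⇒ FL; edges |F|=97/8, |L|=7/8
  updated: d(D,FL)=48, d(FL,Q)=19, d(FL,T)=77/2, d(FL,X)=38
2. join FL+X (d=38, Q=-429/2) ⇒ FLX; edges |FL|=145/12, |X|=311/12
  updated: d(D,FLX)=55/2, d(FLX,Q)=41/2, d(FLX,T)=85/4
3. join D+T (d=8, Q=-303/4) ⇒ DT; edges |D|=141/16, |T|=-13/16
  updated: d(DT,FLX)=163/8, d(DT,Q)=19/2
4. join DT+FLX (d=163/8, Q=-403/8) ⇒ DFLTX; edges |DT|=75/16, |FLX|=251/16
  updated: d(DFLTX,Q)=77/16
5. join DFLTX+Q (d=77/16) ⇒ DFLQTX; edges |DFLTX|=77/32, |Q|=77/32
final tree: (((D:141/16,T:-13/16):75/16,((F:97/8,L:7/8):145/12,X:311/12):251/16):77/32,Q:77/32)
total length: 1347/16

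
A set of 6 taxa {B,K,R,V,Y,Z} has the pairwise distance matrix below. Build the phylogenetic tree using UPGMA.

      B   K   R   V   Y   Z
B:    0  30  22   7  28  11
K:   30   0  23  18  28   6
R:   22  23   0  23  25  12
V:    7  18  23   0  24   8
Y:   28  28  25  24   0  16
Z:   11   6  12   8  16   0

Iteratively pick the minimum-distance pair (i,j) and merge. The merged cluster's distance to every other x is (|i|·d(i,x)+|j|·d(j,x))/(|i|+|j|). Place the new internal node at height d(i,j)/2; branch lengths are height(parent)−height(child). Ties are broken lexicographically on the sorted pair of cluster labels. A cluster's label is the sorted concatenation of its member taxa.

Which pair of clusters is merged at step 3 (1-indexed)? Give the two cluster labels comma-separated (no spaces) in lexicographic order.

step 1: merge (K,Z) at d=6; branch lengths K→3, Z→3; new cluster KZ
  updated: d(B,KZ)=41/2, d(KZ,R)=35/2, d(KZ,V)=13, d(KZ,Y)=22
step 2: merge (B,V) at d=7; branch lengths B→7/2, V→7/2; new cluster BV
  updated: d(BV,KZ)=67/4, d(BV,R)=45/2, d(BV,Y)=26
step 3: merge (BV,KZ) at d=67/4; branch lengths BV→39/8, KZ→43/8; new cluster BKVZ
  updated: d(BKVZ,R)=20, d(BKVZ,Y)=24
step 4: merge (BKVZ,R) at d=20; branch lengths BKVZ→13/8, R→10; new cluster BKRVZ
  updated: d(BKRVZ,Y)=121/5
step 5: merge (BKRVZ,Y) at d=121/5; branch lengths BKRVZ→21/10, Y→121/10; new cluster BKRVYZ
final tree: ((((B:7/2,V:7/2):39/8,(K:3,Z:3):43/8):13/8,R:10):21/10,Y:121/10)
total length: 1963/40

BV,KZ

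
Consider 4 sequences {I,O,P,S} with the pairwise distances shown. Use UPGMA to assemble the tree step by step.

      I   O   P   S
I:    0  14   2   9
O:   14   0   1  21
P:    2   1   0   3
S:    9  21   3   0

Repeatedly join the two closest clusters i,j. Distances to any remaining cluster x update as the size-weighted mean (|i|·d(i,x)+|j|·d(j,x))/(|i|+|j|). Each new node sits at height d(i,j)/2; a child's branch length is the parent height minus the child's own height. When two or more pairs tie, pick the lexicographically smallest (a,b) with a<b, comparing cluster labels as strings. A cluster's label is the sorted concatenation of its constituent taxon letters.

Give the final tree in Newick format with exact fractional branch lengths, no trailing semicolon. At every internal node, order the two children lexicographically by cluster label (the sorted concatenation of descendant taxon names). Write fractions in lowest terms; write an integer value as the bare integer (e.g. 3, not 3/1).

1. join O+P (d=1) ⇒ OP; edges |O|=1/2, |P|=1/2
  updated: d(I,OP)=8, d(OP,S)=12
2. join I+OP (d=8) ⇒ IOP; edges |I|=4, |OP|=7/2
  updated: d(IOP,S)=11
3. join IOP+S (d=11) ⇒ IOPS; edges |IOP|=3/2, |S|=11/2
final tree: ((I:4,(O:1/2,P:1/2):7/2):3/2,S:11/2)
total length: 31/2

((I:4,(O:1/2,P:1/2):7/2):3/2,S:11/2)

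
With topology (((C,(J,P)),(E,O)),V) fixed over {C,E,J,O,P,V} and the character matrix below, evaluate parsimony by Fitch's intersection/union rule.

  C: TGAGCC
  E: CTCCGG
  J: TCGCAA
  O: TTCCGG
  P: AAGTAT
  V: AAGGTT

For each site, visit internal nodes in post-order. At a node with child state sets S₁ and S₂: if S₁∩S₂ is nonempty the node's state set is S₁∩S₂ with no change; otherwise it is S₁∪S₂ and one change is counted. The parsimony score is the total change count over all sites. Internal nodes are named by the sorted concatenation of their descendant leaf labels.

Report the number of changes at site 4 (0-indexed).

JP@0: {T} ∪ {A} = {A,T} (union, +1)
CJP@0: {T} ∩ {A,T} = {T} (intersection, +0)
EO@0: {C} ∪ {T} = {C,T} (union, +1)
CEJOP@0: {T} ∩ {C,T} = {T} (intersection, +0)
CEJOPV@0: {T} ∪ {A} = {A,T} (union, +1)
JP@1: {C} ∪ {A} = {A,C} (union, +1)
CJP@1: {G} ∪ {A,C} = {A,C,G} (union, +1)
EO@1: {T} ∩ {T} = {T} (intersection, +0)
CEJOP@1: {A,C,G} ∪ {T} = {A,C,G,T} (union, +1)
CEJOPV@1: {A,C,G,T} ∩ {A} = {A} (intersection, +0)
JP@2: {G} ∩ {G} = {G} (intersection, +0)
CJP@2: {A} ∪ {G} = {A,G} (union, +1)
EO@2: {C} ∩ {C} = {C} (intersection, +0)
CEJOP@2: {A,G} ∪ {C} = {A,C,G} (union, +1)
CEJOPV@2: {A,C,G} ∩ {G} = {G} (intersection, +0)
JP@3: {C} ∪ {T} = {C,T} (union, +1)
CJP@3: {G} ∪ {C,T} = {C,G,T} (union, +1)
EO@3: {C} ∩ {C} = {C} (intersection, +0)
CEJOP@3: {C,G,T} ∩ {C} = {C} (intersection, +0)
CEJOPV@3: {C} ∪ {G} = {C,G} (union, +1)
JP@4: {A} ∩ {A} = {A} (intersection, +0)
CJP@4: {C} ∪ {A} = {A,C} (union, +1)
EO@4: {G} ∩ {G} = {G} (intersection, +0)
CEJOP@4: {A,C} ∪ {G} = {A,C,G} (union, +1)
CEJOPV@4: {A,C,G} ∪ {T} = {A,C,G,T} (union, +1)
JP@5: {A} ∪ {T} = {A,T} (union, +1)
CJP@5: {C} ∪ {A,T} = {A,C,T} (union, +1)
EO@5: {G} ∩ {G} = {G} (intersection, +0)
CEJOP@5: {A,C,T} ∪ {G} = {A,C,G,T} (union, +1)
CEJOPV@5: {A,C,G,T} ∩ {T} = {T} (intersection, +0)
per-site changes: [3, 3, 2, 3, 3, 3]; total = 17

3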